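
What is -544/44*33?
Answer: -408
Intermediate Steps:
-544/44*33 = -16*17/22*33 = -136/11*33 = -408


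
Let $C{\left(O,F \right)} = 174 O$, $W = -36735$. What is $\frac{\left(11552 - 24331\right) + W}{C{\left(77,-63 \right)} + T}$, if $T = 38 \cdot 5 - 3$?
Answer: $- \frac{2606}{715} \approx -3.6448$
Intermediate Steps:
$T = 187$ ($T = 190 - 3 = 187$)
$\frac{\left(11552 - 24331\right) + W}{C{\left(77,-63 \right)} + T} = \frac{\left(11552 - 24331\right) - 36735}{174 \cdot 77 + 187} = \frac{-12779 - 36735}{13398 + 187} = - \frac{49514}{13585} = \left(-49514\right) \frac{1}{13585} = - \frac{2606}{715}$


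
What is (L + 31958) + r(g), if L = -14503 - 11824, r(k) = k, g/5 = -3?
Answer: 5616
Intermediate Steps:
g = -15 (g = 5*(-3) = -15)
L = -26327
(L + 31958) + r(g) = (-26327 + 31958) - 15 = 5631 - 15 = 5616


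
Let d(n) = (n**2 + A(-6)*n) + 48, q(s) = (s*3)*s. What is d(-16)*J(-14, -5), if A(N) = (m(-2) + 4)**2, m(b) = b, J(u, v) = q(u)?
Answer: 141120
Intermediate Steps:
q(s) = 3*s**2 (q(s) = (3*s)*s = 3*s**2)
J(u, v) = 3*u**2
A(N) = 4 (A(N) = (-2 + 4)**2 = 2**2 = 4)
d(n) = 48 + n**2 + 4*n (d(n) = (n**2 + 4*n) + 48 = 48 + n**2 + 4*n)
d(-16)*J(-14, -5) = (48 + (-16)**2 + 4*(-16))*(3*(-14)**2) = (48 + 256 - 64)*(3*196) = 240*588 = 141120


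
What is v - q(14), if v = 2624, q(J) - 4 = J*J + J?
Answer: 2410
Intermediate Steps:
q(J) = 4 + J + J² (q(J) = 4 + (J*J + J) = 4 + (J² + J) = 4 + (J + J²) = 4 + J + J²)
v - q(14) = 2624 - (4 + 14 + 14²) = 2624 - (4 + 14 + 196) = 2624 - 1*214 = 2624 - 214 = 2410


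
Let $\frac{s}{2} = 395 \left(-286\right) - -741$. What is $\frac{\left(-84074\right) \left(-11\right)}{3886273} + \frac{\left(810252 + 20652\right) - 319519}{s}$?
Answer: $- \frac{1779799817293}{872305065034} \approx -2.0403$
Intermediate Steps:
$s = -224458$ ($s = 2 \left(395 \left(-286\right) - -741\right) = 2 \left(-112970 + 741\right) = 2 \left(-112229\right) = -224458$)
$\frac{\left(-84074\right) \left(-11\right)}{3886273} + \frac{\left(810252 + 20652\right) - 319519}{s} = \frac{\left(-84074\right) \left(-11\right)}{3886273} + \frac{\left(810252 + 20652\right) - 319519}{-224458} = 924814 \cdot \frac{1}{3886273} + \left(830904 - 319519\right) \left(- \frac{1}{224458}\right) = \frac{924814}{3886273} + 511385 \left(- \frac{1}{224458}\right) = \frac{924814}{3886273} - \frac{511385}{224458} = - \frac{1779799817293}{872305065034}$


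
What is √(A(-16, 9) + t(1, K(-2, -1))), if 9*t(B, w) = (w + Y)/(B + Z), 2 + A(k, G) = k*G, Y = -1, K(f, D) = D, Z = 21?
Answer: 7*I*√3245/33 ≈ 12.083*I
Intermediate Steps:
A(k, G) = -2 + G*k (A(k, G) = -2 + k*G = -2 + G*k)
t(B, w) = (-1 + w)/(9*(21 + B)) (t(B, w) = ((w - 1)/(B + 21))/9 = ((-1 + w)/(21 + B))/9 = (-1 + w)/(9*(21 + B)))
√(A(-16, 9) + t(1, K(-2, -1))) = √((-2 + 9*(-16)) + (-1 - 1)/(9*(21 + 1))) = √((-2 - 144) + (⅑)*(-2)/22) = √(-146 + (⅑)*(1/22)*(-2)) = √(-146 - 1/99) = √(-14455/99) = 7*I*√3245/33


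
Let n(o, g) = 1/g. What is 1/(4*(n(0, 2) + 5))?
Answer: 1/22 ≈ 0.045455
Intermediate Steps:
1/(4*(n(0, 2) + 5)) = 1/(4*(1/2 + 5)) = 1/(4*(11/2)) = 1/22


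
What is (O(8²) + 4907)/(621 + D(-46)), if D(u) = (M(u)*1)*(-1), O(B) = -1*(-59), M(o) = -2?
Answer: 4966/623 ≈ 7.9711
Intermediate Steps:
O(B) = 59
D(u) = 2 (D(u) = -2*1*(-1) = -2*(-1) = 2)
(O(8²) + 4907)/(621 + D(-46)) = (59 + 4907)/(621 + 2) = 4966/623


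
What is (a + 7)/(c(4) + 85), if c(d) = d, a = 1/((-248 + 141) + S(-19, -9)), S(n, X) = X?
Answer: 811/10324 ≈ 0.078555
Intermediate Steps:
a = -1/116 (a = 1/((-248 + 141) - 9) = 1/(-107 - 9) = 1/(-116) = -1/116 ≈ -0.0086207)
(a + 7)/(c(4) + 85) = (-1/116 + 7)/(4 + 85) = (811/116)/89 = (811/116)*(1/89) = 811/10324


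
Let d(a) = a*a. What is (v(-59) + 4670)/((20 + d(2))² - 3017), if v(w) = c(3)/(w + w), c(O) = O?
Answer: -551057/288038 ≈ -1.9131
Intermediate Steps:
d(a) = a²
v(w) = 3/(2*w) (v(w) = 3/(w + w) = 3/(2*w))
(v(-59) + 4670)/((20 + d(2))² - 3017) = ((3/2)/(-59) + 4670)/((20 + 2²)² - 3017) = ((3/2)*(-1/59) + 4670)/((20 + 4)² - 3017) = (-3/118 + 4670)/(24² - 3017) = 551057/(118*(576 - 3017)) = (551057/118)/(-2441) = (551057/118)*(-1/2441) = -551057/288038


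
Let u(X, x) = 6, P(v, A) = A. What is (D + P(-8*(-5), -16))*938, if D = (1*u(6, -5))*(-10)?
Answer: -71288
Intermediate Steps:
D = -60 (D = (1*6)*(-10) = 6*(-10) = -60)
(D + P(-8*(-5), -16))*938 = (-60 - 16)*938 = -76*938 = -71288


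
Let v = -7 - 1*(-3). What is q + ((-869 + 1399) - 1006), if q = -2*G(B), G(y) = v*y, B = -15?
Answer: -596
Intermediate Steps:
v = -4 (v = -7 + 3 = -4)
G(y) = -4*y
q = -120 (q = -(-8)*(-15) = -2*60 = -120)
q + ((-869 + 1399) - 1006) = -120 + ((-869 + 1399) - 1006) = -120 + (530 - 1006) = -120 - 476 = -596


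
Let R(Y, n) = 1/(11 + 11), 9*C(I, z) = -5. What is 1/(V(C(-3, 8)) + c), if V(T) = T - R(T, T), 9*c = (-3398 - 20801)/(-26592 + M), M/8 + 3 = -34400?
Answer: -29879784/17691863 ≈ -1.6889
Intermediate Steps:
M = -275224 (M = -24 + 8*(-34400) = -24 - 275200 = -275224)
C(I, z) = -5/9 (C(I, z) = (⅑)*(-5) = -5/9)
R(Y, n) = 1/22
c = 24199/2716344 (c = ((-3398 - 20801)/(-26592 - 275224))/9 = (-24199/(-301816))/9 = (-24199*(-1/301816))/9 = (⅑)*(24199/301816) = 24199/2716344 ≈ 0.0089087)
V(T) = -1/22 + T (V(T) = T - 1*1/22 = T - 1/22 = -1/22 + T)
1/(V(C(-3, 8)) + c) = 1/((-1/22 - 5/9) + 24199/2716344) = 1/(-119/198 + 24199/2716344) = 1/(-17691863/29879784) = -29879784/17691863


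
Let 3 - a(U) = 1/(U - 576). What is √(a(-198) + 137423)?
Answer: 5*√365904974/258 ≈ 370.71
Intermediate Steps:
a(U) = 3 - 1/(-576 + U) (a(U) = 3 - 1/(U - 576) = 3 - 1/(-576 + U))
√(a(-198) + 137423) = √((-1729 + 3*(-198))/(-576 - 198) + 137423) = √((-1729 - 594)/(-774) + 137423) = √(-1/774*(-2323) + 137423) = √(2323/774 + 137423) = √(106367725/774) = 5*√365904974/258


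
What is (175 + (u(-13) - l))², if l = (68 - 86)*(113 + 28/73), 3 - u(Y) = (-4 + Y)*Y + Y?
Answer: 21549065616/5329 ≈ 4.0437e+6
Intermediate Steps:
u(Y) = 3 - Y - Y*(-4 + Y) (u(Y) = 3 - ((-4 + Y)*Y + Y) = 3 - (Y*(-4 + Y) + Y) = 3 - (Y + Y*(-4 + Y)) = 3 + (-Y - Y*(-4 + Y)) = 3 - Y - Y*(-4 + Y))
l = -148986/73 (l = -18*(113 + 28*(1/73)) = -18*(113 + 28/73) = -18*8277/73 = -148986/73 ≈ -2040.9)
(175 + (u(-13) - l))² = (175 + ((3 - 1*(-13)² + 3*(-13)) - 1*(-148986/73)))² = (175 + ((3 - 1*169 - 39) + 148986/73))² = (175 + ((3 - 169 - 39) + 148986/73))² = (175 + (-205 + 148986/73))² = (175 + 134021/73)² = (146796/73)² = 21549065616/5329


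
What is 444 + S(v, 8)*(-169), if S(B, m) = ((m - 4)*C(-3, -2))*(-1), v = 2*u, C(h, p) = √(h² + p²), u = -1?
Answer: 444 + 676*√13 ≈ 2881.4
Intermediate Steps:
v = -2 (v = 2*(-1) = -2)
S(B, m) = -√13*(-4 + m) (S(B, m) = ((m - 4)*√((-3)² + (-2)²))*(-1) = ((-4 + m)*√(9 + 4))*(-1) = ((-4 + m)*√13)*(-1) = (√13*(-4 + m))*(-1) = -√13*(-4 + m))
444 + S(v, 8)*(-169) = 444 + (√13*(4 - 1*8))*(-169) = 444 + (√13*(4 - 8))*(-169) = 444 + (√13*(-4))*(-169) = 444 - 4*√13*(-169) = 444 + 676*√13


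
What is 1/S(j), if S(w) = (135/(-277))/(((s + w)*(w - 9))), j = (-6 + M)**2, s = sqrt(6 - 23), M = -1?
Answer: -108584/27 - 2216*I*sqrt(17)/27 ≈ -4021.6 - 338.4*I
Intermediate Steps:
s = I*sqrt(17) (s = sqrt(-17) = I*sqrt(17) ≈ 4.1231*I)
j = 49 (j = (-6 - 1)**2 = (-7)**2 = 49)
S(w) = -135/(277*(-9 + w)*(w + I*sqrt(17))) (S(w) = (135/(-277))/(((I*sqrt(17) + w)*(w - 9))) = (135*(-1/277))/(((w + I*sqrt(17))*(-9 + w))) = -135*1/((-9 + w)*(w + I*sqrt(17)))/277 = -135/(277*(-9 + w)*(w + I*sqrt(17))))
1/S(j) = 1/(-135/(-2493*49 + 277*49**2 - 2493*I*sqrt(17) + 277*I*49*sqrt(17))) = 1/(-135/(-122157 + 277*2401 - 2493*I*sqrt(17) + 13573*I*sqrt(17))) = 1/(-135/(-122157 + 665077 - 2493*I*sqrt(17) + 13573*I*sqrt(17))) = 1/(-135/(542920 + 11080*I*sqrt(17))) = -108584/27 - 2216*I*sqrt(17)/27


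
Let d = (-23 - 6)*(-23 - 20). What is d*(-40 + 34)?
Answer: -7482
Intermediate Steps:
d = 1247 (d = -29*(-43) = 1247)
d*(-40 + 34) = 1247*(-40 + 34) = 1247*(-6) = -7482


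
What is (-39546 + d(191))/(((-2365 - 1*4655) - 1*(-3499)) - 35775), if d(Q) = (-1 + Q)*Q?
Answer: 407/4912 ≈ 0.082858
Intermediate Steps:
d(Q) = Q*(-1 + Q)
(-39546 + d(191))/(((-2365 - 1*4655) - 1*(-3499)) - 35775) = (-39546 + 191*(-1 + 191))/(((-2365 - 1*4655) - 1*(-3499)) - 35775) = (-39546 + 191*190)/(((-2365 - 4655) + 3499) - 35775) = (-39546 + 36290)/((-7020 + 3499) - 35775) = -3256/(-3521 - 35775) = -3256/(-39296) = -3256*(-1/39296) = 407/4912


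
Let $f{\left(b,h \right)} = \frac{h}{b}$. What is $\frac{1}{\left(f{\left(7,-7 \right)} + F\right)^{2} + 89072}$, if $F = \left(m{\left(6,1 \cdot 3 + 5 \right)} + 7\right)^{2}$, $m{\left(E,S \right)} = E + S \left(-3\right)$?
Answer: $\frac{1}{103472} \approx 9.6645 \cdot 10^{-6}$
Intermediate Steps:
$m{\left(E,S \right)} = E - 3 S$
$F = 121$ ($F = \left(\left(6 - 3 \left(1 \cdot 3 + 5\right)\right) + 7\right)^{2} = \left(\left(6 - 3 \left(3 + 5\right)\right) + 7\right)^{2} = \left(\left(6 - 24\right) + 7\right)^{2} = \left(-18 + 7\right)^{2} = \left(-11\right)^{2} = 121$)
$\frac{1}{\left(f{\left(7,-7 \right)} + F\right)^{2} + 89072} = \frac{1}{\left(- \frac{7}{7} + 121\right)^{2} + 89072} = \frac{1}{\left(\left(-7\right) \frac{1}{7} + 121\right)^{2} + 89072} = \frac{1}{\left(-1 + 121\right)^{2} + 89072} = \frac{1}{120^{2} + 89072} = \frac{1}{14400 + 89072} = \frac{1}{103472}$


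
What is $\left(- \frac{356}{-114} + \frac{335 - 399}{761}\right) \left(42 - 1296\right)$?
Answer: $- \frac{2899820}{761} \approx -3810.5$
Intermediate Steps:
$\left(- \frac{356}{-114} + \frac{335 - 399}{761}\right) \left(42 - 1296\right) = \left(\left(-356\right) \left(- \frac{1}{114}\right) + \left(335 - 399\right) \frac{1}{761}\right) \left(-1254\right) = \left(\frac{178}{57} - \frac{64}{761}\right) \left(-1254\right) = \frac{131810}{43377} \left(-1254\right) = - \frac{2899820}{761}$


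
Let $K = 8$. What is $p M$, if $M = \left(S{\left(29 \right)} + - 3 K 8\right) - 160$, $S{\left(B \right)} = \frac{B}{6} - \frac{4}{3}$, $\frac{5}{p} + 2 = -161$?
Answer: $\frac{3485}{326} \approx 10.69$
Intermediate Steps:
$p = - \frac{5}{163}$ ($p = \frac{5}{-2 - 161} = \frac{5}{-163} = 5 \left(- \frac{1}{163}\right) = - \frac{5}{163} \approx -0.030675$)
$S{\left(B \right)} = - \frac{4}{3} + \frac{B}{6}$ ($S{\left(B \right)} = B \frac{1}{6} - \frac{4}{3} = \frac{B}{6} - \frac{4}{3} = - \frac{4}{3} + \frac{B}{6}$)
$M = - \frac{697}{2}$ ($M = \left(\left(- \frac{4}{3} + \frac{1}{6} \cdot 29\right) + \left(-3\right) 8 \cdot 8\right) - 160 = \left(\left(- \frac{4}{3} + \frac{29}{6}\right) - 192\right) - 160 = \left(\frac{7}{2} - 192\right) - 160 = - \frac{377}{2} - 160 = - \frac{697}{2} \approx -348.5$)
$p M = \left(- \frac{5}{163}\right) \left(- \frac{697}{2}\right) = \frac{3485}{326}$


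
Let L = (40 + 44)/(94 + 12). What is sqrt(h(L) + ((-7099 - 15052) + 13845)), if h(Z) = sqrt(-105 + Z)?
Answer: sqrt(-23331554 + 53*I*sqrt(292719))/53 ≈ 0.056005 + 91.137*I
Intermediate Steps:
L = 42/53 (L = 84/106 = 84*(1/106) = 42/53 ≈ 0.79245)
sqrt(h(L) + ((-7099 - 15052) + 13845)) = sqrt(sqrt(-105 + 42/53) + ((-7099 - 15052) + 13845)) = sqrt(sqrt(-5523/53) + (-22151 + 13845)) = sqrt(I*sqrt(292719)/53 - 8306) = sqrt(-8306 + I*sqrt(292719)/53)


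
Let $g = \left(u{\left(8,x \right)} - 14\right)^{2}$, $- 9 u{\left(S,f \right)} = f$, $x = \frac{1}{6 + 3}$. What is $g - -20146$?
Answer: $\frac{133466131}{6561} \approx 20342.0$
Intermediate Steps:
$x = \frac{1}{9} \approx 0.11111$
$u{\left(S,f \right)} = - \frac{f}{9}$
$g = \frac{1288225}{6561}$ ($g = \left(\left(- \frac{1}{9}\right) \frac{1}{9} - 14\right)^{2} = \left(- \frac{1}{81} - 14\right)^{2} = \left(- \frac{1135}{81}\right)^{2} = \frac{1288225}{6561} \approx 196.35$)
$g - -20146 = \frac{1288225}{6561} - -20146 = \frac{1288225}{6561} + 20146 = \frac{133466131}{6561}$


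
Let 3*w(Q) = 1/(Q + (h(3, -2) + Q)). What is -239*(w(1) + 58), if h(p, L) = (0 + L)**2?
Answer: -249755/18 ≈ -13875.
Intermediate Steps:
h(p, L) = L**2
w(Q) = 1/(3*(4 + 2*Q)) (w(Q) = 1/(3*(Q + ((-2)**2 + Q))) = 1/(3*(Q + (4 + Q))) = 1/(3*(4 + 2*Q)))
-239*(w(1) + 58) = -239*(1/(6*(2 + 1)) + 58) = -239*((1/6)/3 + 58) = -239*((1/6)*(1/3) + 58) = -239*(1/18 + 58) = -239*1045/18 = -1*249755/18 = -249755/18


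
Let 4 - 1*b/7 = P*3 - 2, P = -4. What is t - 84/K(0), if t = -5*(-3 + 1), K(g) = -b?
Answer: 32/3 ≈ 10.667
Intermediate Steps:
b = 126 (b = 28 - 7*(-4*3 - 2) = 28 - 7*(-12 - 2) = 28 - 7*(-14) = 28 + 98 = 126)
K(g) = -126 (K(g) = -1*126 = -126)
t = 10 (t = -5*(-2) = 10)
t - 84/K(0) = 10 - 84/(-126) = 10 - 84*(-1)/126 = 10 - 7*(-2/21) = 10 + ⅔ = 32/3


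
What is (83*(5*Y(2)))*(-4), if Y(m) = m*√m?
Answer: -3320*√2 ≈ -4695.2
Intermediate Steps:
Y(m) = m^(3/2)
(83*(5*Y(2)))*(-4) = (83*(5*2^(3/2)))*(-4) = (83*(5*(2*√2)))*(-4) = (83*(10*√2))*(-4) = (830*√2)*(-4) = -3320*√2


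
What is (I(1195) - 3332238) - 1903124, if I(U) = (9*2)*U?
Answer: -5213852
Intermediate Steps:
I(U) = 18*U
(I(1195) - 3332238) - 1903124 = (18*1195 - 3332238) - 1903124 = (21510 - 3332238) - 1903124 = -3310728 - 1903124 = -5213852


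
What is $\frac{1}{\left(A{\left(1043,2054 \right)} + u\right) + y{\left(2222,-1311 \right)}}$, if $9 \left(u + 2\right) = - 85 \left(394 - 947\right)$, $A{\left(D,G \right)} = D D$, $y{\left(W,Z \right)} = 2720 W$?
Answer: $\frac{9}{64232188} \approx 1.4012 \cdot 10^{-7}$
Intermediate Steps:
$A{\left(D,G \right)} = D^{2}$
$u = \frac{46987}{9}$ ($u = -2 + \frac{\left(-85\right) \left(394 - 947\right)}{9} = -2 + \frac{\left(-85\right) \left(-553\right)}{9} = -2 + \frac{1}{9} \cdot 47005 = -2 + \frac{47005}{9} = \frac{46987}{9} \approx 5220.8$)
$\frac{1}{\left(A{\left(1043,2054 \right)} + u\right) + y{\left(2222,-1311 \right)}} = \frac{1}{\left(1043^{2} + \frac{46987}{9}\right) + 2720 \cdot 2222} = \frac{1}{\left(1087849 + \frac{46987}{9}\right) + 6043840} = \frac{1}{\frac{9837628}{9} + 6043840} = \frac{1}{\frac{64232188}{9}} = \frac{9}{64232188}$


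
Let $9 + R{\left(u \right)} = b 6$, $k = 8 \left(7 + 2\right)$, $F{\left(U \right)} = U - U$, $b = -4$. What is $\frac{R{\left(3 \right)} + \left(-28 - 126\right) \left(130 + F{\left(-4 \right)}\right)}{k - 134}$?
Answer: $\frac{20053}{62} \approx 323.44$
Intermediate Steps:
$F{\left(U \right)} = 0$
$k = 72$ ($k = 8 \cdot 9 = 72$)
$R{\left(u \right)} = -33$ ($R{\left(u \right)} = -9 - 24 = -33$)
$\frac{R{\left(3 \right)} + \left(-28 - 126\right) \left(130 + F{\left(-4 \right)}\right)}{k - 134} = \frac{-33 + \left(-28 - 126\right) \left(130 + 0\right)}{72 - 134} = \frac{-33 - 20020}{-62} = \left(-33 - 20020\right) \left(- \frac{1}{62}\right) = \left(-20053\right) \left(- \frac{1}{62}\right) = \frac{20053}{62}$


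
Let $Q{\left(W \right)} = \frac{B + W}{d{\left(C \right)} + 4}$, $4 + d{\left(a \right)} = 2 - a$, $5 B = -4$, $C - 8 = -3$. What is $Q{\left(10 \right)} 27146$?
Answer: $- \frac{1248716}{15} \approx -83248.0$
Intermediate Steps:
$C = 5$ ($C = 8 - 3 = 5$)
$B = - \frac{4}{5}$ ($B = \frac{1}{5} \left(-4\right) = - \frac{4}{5} \approx -0.8$)
$d{\left(a \right)} = -2 - a$ ($d{\left(a \right)} = -4 - \left(-2 + a\right) = -2 - a$)
$Q{\left(W \right)} = \frac{4}{15} - \frac{W}{3}$ ($Q{\left(W \right)} = \frac{- \frac{4}{5} + W}{\left(-2 - 5\right) + 4} = \frac{- \frac{4}{5} + W}{-7 + 4} = \frac{- \frac{4}{5} + W}{-3} = \left(- \frac{4}{5} + W\right) \left(- \frac{1}{3}\right) = \frac{4}{15} - \frac{W}{3}$)
$Q{\left(10 \right)} 27146 = \left(\frac{4}{15} - \frac{10}{3}\right) 27146 = \left(- \frac{46}{15}\right) 27146 = - \frac{1248716}{15}$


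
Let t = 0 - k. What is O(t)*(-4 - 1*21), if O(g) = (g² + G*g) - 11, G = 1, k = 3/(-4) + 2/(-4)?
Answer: 3275/16 ≈ 204.69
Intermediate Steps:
k = -5/4 (k = 3*(-¼) + 2*(-¼) = -¾ - ½ = -5/4 ≈ -1.2500)
t = 5/4 (t = 0 - 1*(-5/4) = 0 + 5/4 = 5/4 ≈ 1.2500)
O(g) = -11 + g + g² (O(g) = (g² + 1*g) - 11 = (g² + g) - 11 = (g + g²) - 11 = -11 + g + g²)
O(t)*(-4 - 1*21) = (-11 + 5/4 + (5/4)²)*(-4 - 1*21) = (-11 + 5/4 + 25/16)*(-4 - 21) = -131/16*(-25) = 3275/16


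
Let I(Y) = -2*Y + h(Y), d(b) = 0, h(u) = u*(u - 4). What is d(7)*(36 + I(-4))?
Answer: 0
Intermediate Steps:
h(u) = u*(-4 + u)
I(Y) = -2*Y + Y*(-4 + Y)
d(7)*(36 + I(-4)) = 0*(36 - 4*(-6 - 4)) = 0*(36 - 4*(-10)) = 0*(36 + 40) = 0*76 = 0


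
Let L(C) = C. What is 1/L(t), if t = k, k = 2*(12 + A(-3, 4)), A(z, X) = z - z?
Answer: 1/24 ≈ 0.041667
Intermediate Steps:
A(z, X) = 0
k = 24 (k = 2*(12 + 0) = 2*12 = 24)
t = 24
1/L(t) = 1/24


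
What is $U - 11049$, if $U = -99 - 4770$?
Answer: $-15918$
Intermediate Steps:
$U = -4869$ ($U = -99 - 4770 = -4869$)
$U - 11049 = -4869 - 11049 = -15918$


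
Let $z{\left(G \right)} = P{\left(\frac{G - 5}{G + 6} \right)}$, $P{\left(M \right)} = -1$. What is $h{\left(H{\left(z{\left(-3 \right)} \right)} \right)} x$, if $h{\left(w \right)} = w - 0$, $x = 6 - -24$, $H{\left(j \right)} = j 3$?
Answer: $-90$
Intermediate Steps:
$z{\left(G \right)} = -1$
$H{\left(j \right)} = 3 j$
$x = 30$ ($x = 6 + 24 = 30$)
$h{\left(w \right)} = w$ ($h{\left(w \right)} = w + 0 = w$)
$h{\left(H{\left(z{\left(-3 \right)} \right)} \right)} x = 3 \left(-1\right) 30 = \left(-3\right) 30 = -90$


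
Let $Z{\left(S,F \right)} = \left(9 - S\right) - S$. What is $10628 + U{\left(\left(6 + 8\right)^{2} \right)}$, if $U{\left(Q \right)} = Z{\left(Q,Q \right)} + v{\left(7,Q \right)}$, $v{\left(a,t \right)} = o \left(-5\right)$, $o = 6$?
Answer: $10215$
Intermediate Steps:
$Z{\left(S,F \right)} = 9 - 2 S$
$v{\left(a,t \right)} = -30$ ($v{\left(a,t \right)} = 6 \left(-5\right) = -30$)
$U{\left(Q \right)} = -21 - 2 Q$ ($U{\left(Q \right)} = \left(9 - 2 Q\right) - 30 = -21 - 2 Q$)
$10628 + U{\left(\left(6 + 8\right)^{2} \right)} = 10628 - \left(21 + 2 \left(6 + 8\right)^{2}\right) = 10628 - \left(21 + 2 \cdot 14^{2}\right) = 10628 - 413 = 10215$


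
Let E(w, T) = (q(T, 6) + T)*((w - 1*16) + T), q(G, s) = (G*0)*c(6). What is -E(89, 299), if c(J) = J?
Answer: -111228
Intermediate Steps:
q(G, s) = 0 (q(G, s) = (G*0)*6 = 0*6 = 0)
E(w, T) = T*(-16 + T + w) (E(w, T) = (0 + T)*((w - 1*16) + T) = T*((w - 16) + T) = T*((-16 + w) + T) = T*(-16 + T + w))
-E(89, 299) = -299*(-16 + 299 + 89) = -299*372 = -1*111228 = -111228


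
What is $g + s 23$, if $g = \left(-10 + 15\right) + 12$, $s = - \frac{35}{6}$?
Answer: $- \frac{703}{6} \approx -117.17$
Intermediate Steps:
$s = - \frac{35}{6}$ ($s = \left(-35\right) \frac{1}{6} = - \frac{35}{6} \approx -5.8333$)
$g = 17$ ($g = 5 + 12 = 17$)
$g + s 23 = 17 - \frac{805}{6} = - \frac{703}{6}$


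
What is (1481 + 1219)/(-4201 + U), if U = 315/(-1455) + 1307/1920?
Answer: -502848000/782307781 ≈ -0.64278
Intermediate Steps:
U = 86459/186240 (U = 315*(-1/1455) + 1307*(1/1920) = -21/97 + 1307/1920 = 86459/186240 ≈ 0.46423)
(1481 + 1219)/(-4201 + U) = (1481 + 1219)/(-4201 + 86459/186240) = 2700/(-782307781/186240) = 2700*(-186240/782307781) = -502848000/782307781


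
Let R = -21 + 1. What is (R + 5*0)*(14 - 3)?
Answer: -220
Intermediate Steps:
R = -20
(R + 5*0)*(14 - 3) = (-20 + 5*0)*(14 - 3) = (-20 + 0)*11 = -20*11 = -220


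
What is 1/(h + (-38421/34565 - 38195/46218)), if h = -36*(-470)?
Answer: 1597525170/27027029924447 ≈ 5.9108e-5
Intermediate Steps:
h = 16920
1/(h + (-38421/34565 - 38195/46218)) = 1/(16920 + (-38421/34565 - 38195/46218)) = 1/(16920 - 3095951953/1597525170) = 1/(27027029924447/1597525170) = 1597525170/27027029924447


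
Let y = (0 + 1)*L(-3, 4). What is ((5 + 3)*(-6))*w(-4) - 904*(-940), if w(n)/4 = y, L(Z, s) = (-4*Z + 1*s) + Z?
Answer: 847264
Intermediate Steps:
L(Z, s) = s - 3*Z (L(Z, s) = (-4*Z + s) + Z = (s - 4*Z) + Z = s - 3*Z)
y = 13 (y = (0 + 1)*(4 - 3*(-3)) = 1*(4 + 9) = 1*13 = 13)
w(n) = 52 (w(n) = 4*13 = 52)
((5 + 3)*(-6))*w(-4) - 904*(-940) = ((5 + 3)*(-6))*52 - 904*(-940) = (8*(-6))*52 + 849760 = -48*52 + 849760 = -2496 + 849760 = 847264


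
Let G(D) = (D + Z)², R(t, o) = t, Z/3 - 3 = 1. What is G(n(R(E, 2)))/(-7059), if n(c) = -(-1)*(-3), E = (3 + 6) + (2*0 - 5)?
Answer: -27/2353 ≈ -0.011475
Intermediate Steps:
Z = 12 (Z = 9 + 3*1 = 9 + 3 = 12)
E = 4 (E = 9 + (0 - 5) = 9 - 5 = 4)
n(c) = -3 (n(c) = -1*3 = -3)
G(D) = (12 + D)² (G(D) = (D + 12)² = (12 + D)²)
G(n(R(E, 2)))/(-7059) = (12 - 3)²/(-7059) = 9²*(-1/7059) = 81*(-1/7059) = -27/2353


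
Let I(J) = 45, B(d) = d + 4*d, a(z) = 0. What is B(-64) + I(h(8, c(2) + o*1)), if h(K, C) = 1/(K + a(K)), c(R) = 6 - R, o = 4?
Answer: -275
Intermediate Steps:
h(K, C) = 1/K (h(K, C) = 1/(K + 0) = 1/K)
B(d) = 5*d
B(-64) + I(h(8, c(2) + o*1)) = 5*(-64) + 45 = -320 + 45 = -275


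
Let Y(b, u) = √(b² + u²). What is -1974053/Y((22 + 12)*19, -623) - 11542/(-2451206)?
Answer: 5771/1225603 - 1974053*√805445/805445 ≈ -2199.6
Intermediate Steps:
-1974053/Y((22 + 12)*19, -623) - 11542/(-2451206) = -1974053/√(((22 + 12)*19)² + (-623)²) - 11542/(-2451206) = -1974053/√((34*19)² + 388129) - 11542*(-1/2451206) = -1974053/√(646² + 388129) + 5771/1225603 = -1974053/√(417316 + 388129) + 5771/1225603 = -1974053*√805445/805445 + 5771/1225603 = 5771/1225603 - 1974053*√805445/805445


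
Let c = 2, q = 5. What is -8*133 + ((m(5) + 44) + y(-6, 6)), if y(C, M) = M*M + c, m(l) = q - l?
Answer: -982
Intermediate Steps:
m(l) = 5 - l
y(C, M) = 2 + M² (y(C, M) = M*M + 2 = M² + 2 = 2 + M²)
-8*133 + ((m(5) + 44) + y(-6, 6)) = -8*133 + (((5 - 1*5) + 44) + (2 + 6²)) = -1064 + (((5 - 5) + 44) + (2 + 36)) = -1064 + ((0 + 44) + 38) = -1064 + (44 + 38) = -1064 + 82 = -982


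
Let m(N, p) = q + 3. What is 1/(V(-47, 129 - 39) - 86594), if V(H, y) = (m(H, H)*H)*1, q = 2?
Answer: -1/86829 ≈ -1.1517e-5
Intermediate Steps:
m(N, p) = 5 (m(N, p) = 2 + 3 = 5)
V(H, y) = 5*H (V(H, y) = (5*H)*1 = 5*H)
1/(V(-47, 129 - 39) - 86594) = 1/(5*(-47) - 86594) = 1/(-235 - 86594) = 1/(-86829) = -1/86829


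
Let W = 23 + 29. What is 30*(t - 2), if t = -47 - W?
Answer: -3030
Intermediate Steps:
W = 52
t = -99 (t = -47 - 1*52 = -47 - 52 = -99)
30*(t - 2) = 30*(-99 - 2) = 30*(-101) = -3030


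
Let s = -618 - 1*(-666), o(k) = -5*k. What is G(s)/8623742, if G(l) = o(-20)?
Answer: 50/4311871 ≈ 1.1596e-5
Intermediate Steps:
s = 48 (s = -618 + 666 = 48)
G(l) = 100 (G(l) = -5*(-20) = 100)
G(s)/8623742 = 100/8623742 = 100*(1/8623742) = 50/4311871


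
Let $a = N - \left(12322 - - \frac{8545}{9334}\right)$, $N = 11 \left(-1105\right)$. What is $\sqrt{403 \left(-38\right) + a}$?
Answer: $\frac{i \sqrt{3466813175826}}{9334} \approx 199.48 i$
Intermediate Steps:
$N = -12155$
$a = - \frac{228476863}{9334}$ ($a = -12155 - \left(12322 - - \frac{8545}{9334}\right) = -12155 - \left(12322 + \frac{8545}{9334}\right) = -12155 - \frac{115022093}{9334} = - \frac{228476863}{9334} \approx -24478.0$)
$\sqrt{403 \left(-38\right) + a} = \sqrt{403 \left(-38\right) - \frac{228476863}{9334}} = \sqrt{-15314 - \frac{228476863}{9334}} = \sqrt{- \frac{371417739}{9334}} = \frac{i \sqrt{3466813175826}}{9334}$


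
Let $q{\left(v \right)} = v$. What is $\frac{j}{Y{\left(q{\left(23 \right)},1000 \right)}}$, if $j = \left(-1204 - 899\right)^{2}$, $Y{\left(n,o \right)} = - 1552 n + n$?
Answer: $- \frac{1474203}{11891} \approx -123.98$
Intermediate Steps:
$Y{\left(n,o \right)} = - 1551 n$
$j = 4422609$ ($j = \left(-2103\right)^{2} = 4422609$)
$\frac{j}{Y{\left(q{\left(23 \right)},1000 \right)}} = \frac{4422609}{\left(-1551\right) 23} = \frac{4422609}{-35673} = 4422609 \left(- \frac{1}{35673}\right) = - \frac{1474203}{11891}$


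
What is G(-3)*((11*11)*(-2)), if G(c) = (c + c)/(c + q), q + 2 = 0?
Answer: -1452/5 ≈ -290.40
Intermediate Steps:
q = -2 (q = -2 + 0 = -2)
G(c) = 2*c/(-2 + c) (G(c) = (c + c)/(c - 2) = (2*c)/(-2 + c) = 2*c/(-2 + c))
G(-3)*((11*11)*(-2)) = (2*(-3)/(-2 - 3))*((11*11)*(-2)) = (2*(-3)/(-5))*(121*(-2)) = (2*(-3)*(-1/5))*(-242) = (6/5)*(-242) = -1452/5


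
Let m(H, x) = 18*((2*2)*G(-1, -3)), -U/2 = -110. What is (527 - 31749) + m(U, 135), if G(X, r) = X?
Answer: -31294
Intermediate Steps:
U = 220 (U = -2*(-110) = 220)
m(H, x) = -72 (m(H, x) = 18*((2*2)*(-1)) = 18*(4*(-1)) = 18*(-4) = -72)
(527 - 31749) + m(U, 135) = (527 - 31749) - 72 = -31222 - 72 = -31294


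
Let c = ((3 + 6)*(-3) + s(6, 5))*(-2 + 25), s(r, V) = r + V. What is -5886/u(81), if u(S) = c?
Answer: 2943/184 ≈ 15.995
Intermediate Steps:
s(r, V) = V + r
c = -368 (c = ((3 + 6)*(-3) + (5 + 6))*(-2 + 25) = (9*(-3) + 11)*23 = (-27 + 11)*23 = -16*23 = -368)
u(S) = -368
-5886/u(81) = -5886/(-368) = -5886*(-1/368) = 2943/184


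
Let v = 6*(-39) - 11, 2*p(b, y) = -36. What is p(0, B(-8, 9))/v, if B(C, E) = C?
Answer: 18/245 ≈ 0.073469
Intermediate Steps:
p(b, y) = -18 (p(b, y) = (½)*(-36) = -18)
v = -245 (v = -234 - 11 = -245)
p(0, B(-8, 9))/v = -18/(-245) = -18*(-1/245) = 18/245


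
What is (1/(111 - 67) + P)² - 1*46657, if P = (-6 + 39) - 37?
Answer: -90297327/1936 ≈ -46641.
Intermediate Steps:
P = -4 (P = 33 - 37 = -4)
(1/(111 - 67) + P)² - 1*46657 = (1/(111 - 67) - 4)² - 1*46657 = (1/44 - 4)² - 46657 = (-175/44)² - 46657 = 30625/1936 - 46657 = -90297327/1936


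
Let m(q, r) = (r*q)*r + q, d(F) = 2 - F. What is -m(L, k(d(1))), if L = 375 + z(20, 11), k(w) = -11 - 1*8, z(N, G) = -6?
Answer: -133578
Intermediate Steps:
k(w) = -19 (k(w) = -11 - 8 = -19)
L = 369 (L = 375 - 6 = 369)
m(q, r) = q + q*r² (m(q, r) = (q*r)*r + q = q*r² + q = q + q*r²)
-m(L, k(d(1))) = -369*(1 + (-19)²) = -369*(1 + 361) = -369*362 = -1*133578 = -133578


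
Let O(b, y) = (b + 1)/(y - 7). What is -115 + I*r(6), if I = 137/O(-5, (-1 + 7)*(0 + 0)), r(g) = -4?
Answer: -1074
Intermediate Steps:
O(b, y) = (1 + b)/(-7 + y)
I = 959/4 (I = 137/(((1 - 5)/(-7 + (-1 + 7)*(0 + 0)))) = 137/((-4/(-7 + 6*0))) = 137/((-4/(-7 + 0))) = 137/((-4/(-7))) = 137/((-1/7*(-4))) = 137/(4/7) = 137*(7/4) = 959/4 ≈ 239.75)
-115 + I*r(6) = -115 + (959/4)*(-4) = -115 - 959 = -1074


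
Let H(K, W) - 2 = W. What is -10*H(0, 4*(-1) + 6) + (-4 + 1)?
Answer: -43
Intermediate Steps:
H(K, W) = 2 + W
-10*H(0, 4*(-1) + 6) + (-4 + 1) = -10*(2 + (4*(-1) + 6)) + (-4 + 1) = -10*(2 + (-4 + 6)) - 3 = -10*(2 + 2) - 3 = -10*4 - 3 = -40 - 3 = -43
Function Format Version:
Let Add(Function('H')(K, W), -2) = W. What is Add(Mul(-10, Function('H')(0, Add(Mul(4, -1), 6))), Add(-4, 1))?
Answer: -43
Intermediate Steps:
Function('H')(K, W) = Add(2, W)
Add(Mul(-10, Function('H')(0, Add(Mul(4, -1), 6))), Add(-4, 1)) = Add(Mul(-10, Add(2, Add(Mul(4, -1), 6))), Add(-4, 1)) = Add(Mul(-10, Add(2, Add(-4, 6))), -3) = Add(Mul(-10, Add(2, 2)), -3) = Add(Mul(-10, 4), -3) = Add(-40, -3) = -43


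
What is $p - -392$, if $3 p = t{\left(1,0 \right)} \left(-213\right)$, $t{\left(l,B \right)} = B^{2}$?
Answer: $392$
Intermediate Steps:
$p = 0$ ($p = \frac{0^{2} \left(-213\right)}{3} = \frac{0 \left(-213\right)}{3} = \frac{1}{3} \cdot 0 = 0$)
$p - -392 = 0 - -392 = 0 + 392 = 392$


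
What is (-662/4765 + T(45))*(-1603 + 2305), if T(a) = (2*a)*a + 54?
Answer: 13727538396/4765 ≈ 2.8809e+6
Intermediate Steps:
T(a) = 54 + 2*a**2 (T(a) = 2*a**2 + 54 = 54 + 2*a**2)
(-662/4765 + T(45))*(-1603 + 2305) = (-662/4765 + (54 + 2*45**2))*(-1603 + 2305) = (-662*1/4765 + (54 + 2*2025))*702 = (-662/4765 + (54 + 4050))*702 = (-662/4765 + 4104)*702 = (19554898/4765)*702 = 13727538396/4765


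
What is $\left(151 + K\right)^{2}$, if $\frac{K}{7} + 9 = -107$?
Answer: $436921$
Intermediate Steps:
$K = -812$ ($K = -63 + 7 \left(-107\right) = -63 - 749 = -812$)
$\left(151 + K\right)^{2} = \left(151 - 812\right)^{2} = \left(-661\right)^{2} = 436921$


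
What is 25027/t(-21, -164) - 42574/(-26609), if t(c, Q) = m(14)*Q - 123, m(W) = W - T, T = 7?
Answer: -363969/20119 ≈ -18.091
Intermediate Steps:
m(W) = -7 + W (m(W) = W - 1*7 = W - 7 = -7 + W)
t(c, Q) = -123 + 7*Q (t(c, Q) = (-7 + 14)*Q - 123 = 7*Q - 123 = -123 + 7*Q)
25027/t(-21, -164) - 42574/(-26609) = 25027/(-123 + 7*(-164)) - 42574/(-26609) = 25027/(-123 - 1148) - 42574*(-1/26609) = 25027/(-1271) + 42574/26609 = 25027*(-1/1271) + 42574/26609 = -25027/1271 + 42574/26609 = -363969/20119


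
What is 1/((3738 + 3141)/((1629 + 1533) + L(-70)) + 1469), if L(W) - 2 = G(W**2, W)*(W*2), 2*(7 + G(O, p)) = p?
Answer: 9044/13292515 ≈ 0.00068038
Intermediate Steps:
G(O, p) = -7 + p/2
L(W) = 2 + 2*W*(-7 + W/2) (L(W) = 2 + (-7 + W/2)*(W*2) = 2 + (-7 + W/2)*(2*W) = 2 + 2*W*(-7 + W/2))
1/((3738 + 3141)/((1629 + 1533) + L(-70)) + 1469) = 1/((3738 + 3141)/((1629 + 1533) + (2 - 70*(-14 - 70))) + 1469) = 1/(6879/(3162 + (2 - 70*(-84))) + 1469) = 1/(6879/(3162 + (2 + 5880)) + 1469) = 1/(6879/(3162 + 5882) + 1469) = 1/(6879/9044 + 1469) = 1/(13292515/9044) = 9044/13292515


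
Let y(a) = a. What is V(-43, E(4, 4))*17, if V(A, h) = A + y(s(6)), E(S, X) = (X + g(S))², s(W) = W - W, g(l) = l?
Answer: -731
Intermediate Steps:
s(W) = 0
E(S, X) = (S + X)² (E(S, X) = (X + S)² = (S + X)²)
V(A, h) = A (V(A, h) = A + 0 = A)
V(-43, E(4, 4))*17 = -43*17 = -731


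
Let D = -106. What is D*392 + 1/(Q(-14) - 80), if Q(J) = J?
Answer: -3905889/94 ≈ -41552.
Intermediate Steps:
D*392 + 1/(Q(-14) - 80) = -106*392 + 1/(-14 - 80) = -41552 + 1/(-94) = -41552 - 1/94 = -3905889/94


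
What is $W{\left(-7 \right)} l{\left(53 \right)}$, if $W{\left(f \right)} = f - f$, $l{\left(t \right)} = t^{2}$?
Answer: $0$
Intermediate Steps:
$W{\left(f \right)} = 0$
$W{\left(-7 \right)} l{\left(53 \right)} = 0 \cdot 53^{2} = 0 \cdot 2809 = 0$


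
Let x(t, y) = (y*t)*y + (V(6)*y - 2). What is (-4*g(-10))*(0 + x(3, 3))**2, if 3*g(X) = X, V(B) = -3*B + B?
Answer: 4840/3 ≈ 1613.3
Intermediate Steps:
V(B) = -2*B
g(X) = X/3
x(t, y) = -2 - 12*y + t*y**2 (x(t, y) = (y*t)*y + ((-2*6)*y - 2) = (t*y)*y + (-12*y - 2) = t*y**2 + (-2 - 12*y) = -2 - 12*y + t*y**2)
(-4*g(-10))*(0 + x(3, 3))**2 = (-4*(-10)/3)*(0 + (-2 - 12*3 + 3*3**2))**2 = (-4*(-10/3))*(0 + (-2 - 36 + 3*9))**2 = 40*(0 + (-2 - 36 + 27))**2/3 = 40*(0 - 11)**2/3 = (40/3)*(-11)**2 = (40/3)*121 = 4840/3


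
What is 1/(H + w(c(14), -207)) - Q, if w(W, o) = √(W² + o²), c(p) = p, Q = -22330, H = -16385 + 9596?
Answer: 1028240132291/46047476 - √43045/46047476 ≈ 22330.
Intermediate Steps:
H = -6789
1/(H + w(c(14), -207)) - Q = 1/(-6789 + √(14² + (-207)²)) - 1*(-22330) = 1/(-6789 + √(196 + 42849)) + 22330 = 1/(-6789 + √43045) + 22330 = 22330 + 1/(-6789 + √43045)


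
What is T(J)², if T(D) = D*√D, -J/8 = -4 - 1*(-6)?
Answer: -4096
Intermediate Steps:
J = -16 (J = -8*(-4 - 1*(-6)) = -8*(-4 + 6) = -8*2 = -16)
T(D) = D^(3/2)
T(J)² = ((-16)^(3/2))² = (-64*I)² = -4096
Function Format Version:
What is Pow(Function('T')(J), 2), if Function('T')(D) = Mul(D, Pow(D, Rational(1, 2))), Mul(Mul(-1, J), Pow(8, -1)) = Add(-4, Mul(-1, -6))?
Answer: -4096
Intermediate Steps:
J = -16 (J = Mul(-8, Add(-4, Mul(-1, -6))) = Mul(-8, Add(-4, 6)) = Mul(-8, 2) = -16)
Function('T')(D) = Pow(D, Rational(3, 2))
Pow(Function('T')(J), 2) = Pow(Pow(-16, Rational(3, 2)), 2) = Pow(Mul(-64, I), 2) = -4096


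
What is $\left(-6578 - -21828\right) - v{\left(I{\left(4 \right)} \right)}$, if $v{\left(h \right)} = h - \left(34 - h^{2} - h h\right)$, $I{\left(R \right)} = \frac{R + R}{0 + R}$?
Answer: $15274$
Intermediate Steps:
$I{\left(R \right)} = 2$ ($I{\left(R \right)} = \frac{2 R}{R} = 2$)
$v{\left(h \right)} = -34 + h + 2 h^{2}$ ($v{\left(h \right)} = h + \left(\left(h^{2} + h^{2}\right) - 34\right) = h + \left(2 h^{2} - 34\right) = h + \left(-34 + 2 h^{2}\right) = -34 + h + 2 h^{2}$)
$\left(-6578 - -21828\right) - v{\left(I{\left(4 \right)} \right)} = \left(-6578 - -21828\right) - \left(-34 + 2 + 2 \cdot 2^{2}\right) = \left(-6578 + 21828\right) - \left(-34 + 2 + 2 \cdot 4\right) = 15250 - \left(-34 + 2 + 8\right) = 15250 - -24 = 15250 + 24 = 15274$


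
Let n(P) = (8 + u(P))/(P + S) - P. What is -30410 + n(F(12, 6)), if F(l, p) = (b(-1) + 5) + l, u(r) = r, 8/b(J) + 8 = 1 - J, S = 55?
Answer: -19350511/636 ≈ -30425.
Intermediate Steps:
b(J) = 8/(-7 - J) (b(J) = 8/(-8 + (1 - J)) = 8/(-7 - J))
F(l, p) = 11/3 + l (F(l, p) = (-8/(7 - 1) + 5) + l = (-8/6 + 5) + l = (-8*⅙ + 5) + l = (-4/3 + 5) + l = 11/3 + l)
n(P) = -P + (8 + P)/(55 + P) (n(P) = (8 + P)/(P + 55) - P = (8 + P)/(55 + P) - P = -P + (8 + P)/(55 + P))
-30410 + n(F(12, 6)) = -30410 + (8 - (11/3 + 12)² - 54*(11/3 + 12))/(55 + (11/3 + 12)) = -30410 + (8 - (47/3)² - 54*47/3)/(55 + 47/3) = -30410 + (8 - 1*2209/9 - 846)/(212/3) = -30410 + 3*(8 - 2209/9 - 846)/212 = -30410 + (3/212)*(-9751/9) = -30410 - 9751/636 = -19350511/636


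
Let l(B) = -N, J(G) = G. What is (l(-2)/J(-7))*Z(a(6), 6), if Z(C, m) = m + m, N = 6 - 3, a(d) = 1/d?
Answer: 36/7 ≈ 5.1429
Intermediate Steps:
N = 3
l(B) = -3 (l(B) = -1*3 = -3)
Z(C, m) = 2*m
(l(-2)/J(-7))*Z(a(6), 6) = (-3/(-7))*(2*6) = -3*(-⅐)*12 = (3/7)*12 = 36/7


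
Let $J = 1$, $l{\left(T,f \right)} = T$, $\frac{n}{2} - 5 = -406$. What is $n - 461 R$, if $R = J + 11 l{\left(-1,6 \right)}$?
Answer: $3808$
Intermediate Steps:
$n = -802$ ($n = 10 + 2 \left(-406\right) = 10 - 812 = -802$)
$R = -10$ ($R = 1 + 11 \left(-1\right) = 1 - 11 = -10$)
$n - 461 R = -802 - -4610 = -802 + 4610 = 3808$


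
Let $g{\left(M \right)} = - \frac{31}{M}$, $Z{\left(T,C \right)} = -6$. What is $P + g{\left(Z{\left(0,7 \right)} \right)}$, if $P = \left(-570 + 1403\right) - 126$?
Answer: $\frac{4273}{6} \approx 712.17$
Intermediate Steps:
$P = 707$ ($P = 833 - 126 = 707$)
$P + g{\left(Z{\left(0,7 \right)} \right)} = 707 - \frac{31}{-6} = 707 - - \frac{31}{6} = 707 + \frac{31}{6} = \frac{4273}{6}$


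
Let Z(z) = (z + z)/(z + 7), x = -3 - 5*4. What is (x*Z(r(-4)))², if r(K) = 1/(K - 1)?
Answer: 529/289 ≈ 1.8305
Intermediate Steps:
r(K) = 1/(-1 + K)
x = -23 (x = -3 - 20 = -23)
Z(z) = 2*z/(7 + z) (Z(z) = (2*z)/(7 + z) = 2*z/(7 + z))
(x*Z(r(-4)))² = (-46/((-1 - 4)*(7 + 1/(-1 - 4))))² = (-46/((-5)*(7 + 1/(-5))))² = (-46*(-1)/(5*(7 - ⅕)))² = (-46*(-1)/(5*34/5))² = (-46*(-1)*5/(5*34))² = (-23*(-1/17))² = (23/17)² = 529/289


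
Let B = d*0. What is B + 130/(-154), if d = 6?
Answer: -65/77 ≈ -0.84416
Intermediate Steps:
B = 0 (B = 6*0 = 0)
B + 130/(-154) = 0 + 130/(-154) = 0 + 130*(-1/154) = 0 - 65/77 = -65/77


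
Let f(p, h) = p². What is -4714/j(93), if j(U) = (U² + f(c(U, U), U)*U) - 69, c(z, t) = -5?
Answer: -4714/10905 ≈ -0.43228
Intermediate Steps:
j(U) = -69 + U² + 25*U (j(U) = (U² + (-5)²*U) - 69 = (U² + 25*U) - 69 = -69 + U² + 25*U)
-4714/j(93) = -4714/(-69 + 93² + 25*93) = -4714/(-69 + 8649 + 2325) = -4714/10905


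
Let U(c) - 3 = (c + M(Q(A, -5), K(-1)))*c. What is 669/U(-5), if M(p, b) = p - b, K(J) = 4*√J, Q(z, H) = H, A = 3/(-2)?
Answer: 35457/3209 - 13380*I/3209 ≈ 11.049 - 4.1695*I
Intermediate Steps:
A = -3/2 (A = 3*(-½) = -3/2 ≈ -1.5000)
U(c) = 3 + c*(-5 + c - 4*I) (U(c) = 3 + (c + (-5 - 4*√(-1)))*c = 3 + (c + (-5 - 4*I))*c = 3 + (-5 + c - 4*I)*c = 3 + c*(-5 + c - 4*I))
669/U(-5) = 669/(3 + (-5)² - 1*(-5)*(5 + 4*I)) = 669/(3 + 25 + (25 + 20*I)) = 669/(53 + 20*I) = 669*((53 - 20*I)/3209) = 669*(53 - 20*I)/3209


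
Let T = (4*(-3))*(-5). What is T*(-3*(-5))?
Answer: 900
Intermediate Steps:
T = 60 (T = -12*(-5) = 60)
T*(-3*(-5)) = 60*(-3*(-5)) = 60*15 = 900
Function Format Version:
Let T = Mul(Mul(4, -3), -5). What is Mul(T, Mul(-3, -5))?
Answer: 900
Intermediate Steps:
T = 60 (T = Mul(-12, -5) = 60)
Mul(T, Mul(-3, -5)) = Mul(60, Mul(-3, -5)) = Mul(60, 15) = 900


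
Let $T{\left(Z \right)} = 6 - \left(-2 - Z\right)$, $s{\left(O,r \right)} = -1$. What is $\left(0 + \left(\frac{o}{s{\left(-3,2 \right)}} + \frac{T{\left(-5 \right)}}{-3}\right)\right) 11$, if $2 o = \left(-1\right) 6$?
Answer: $22$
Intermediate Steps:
$o = -3$ ($o = \frac{\left(-1\right) 6}{2} = \frac{1}{2} \left(-6\right) = -3$)
$T{\left(Z \right)} = 8 + Z$ ($T{\left(Z \right)} = 6 + \left(2 + Z\right) = 8 + Z$)
$\left(0 + \left(\frac{o}{s{\left(-3,2 \right)}} + \frac{T{\left(-5 \right)}}{-3}\right)\right) 11 = \left(0 + \left(- \frac{3}{-1} + \frac{8 - 5}{-3}\right)\right) 11 = \left(0 + \left(\left(-3\right) \left(-1\right) + 3 \left(- \frac{1}{3}\right)\right)\right) 11 = \left(0 + \left(3 - 1\right)\right) 11 = \left(0 + 2\right) 11 = 2 \cdot 11 = 22$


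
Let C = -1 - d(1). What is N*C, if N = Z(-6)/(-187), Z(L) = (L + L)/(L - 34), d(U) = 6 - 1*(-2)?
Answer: 27/1870 ≈ 0.014439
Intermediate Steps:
d(U) = 8 (d(U) = 6 + 2 = 8)
Z(L) = 2*L/(-34 + L) (Z(L) = (2*L)/(-34 + L) = 2*L/(-34 + L))
C = -9 (C = -1 - 1*8 = -1 - 8 = -9)
N = -3/1870 (N = (2*(-6)/(-34 - 6))/(-187) = (2*(-6)/(-40))*(-1/187) = (2*(-6)*(-1/40))*(-1/187) = (3/10)*(-1/187) = -3/1870 ≈ -0.0016043)
N*C = -3/1870*(-9) = 27/1870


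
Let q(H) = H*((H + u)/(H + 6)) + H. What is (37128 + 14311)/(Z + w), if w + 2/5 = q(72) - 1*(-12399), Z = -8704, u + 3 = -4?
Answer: 257195/19133 ≈ 13.442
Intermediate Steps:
u = -7 (u = -3 - 4 = -7)
q(H) = H + H*(-7 + H)/(6 + H) (q(H) = H*((H - 7)/(H + 6)) + H = H*((-7 + H)/(6 + H)) + H = H*(-7 + H)/(6 + H) + H = H + H*(-7 + H)/(6 + H))
w = 62653/5 (w = -⅖ + (72*(-1 + 2*72)/(6 + 72) - 1*(-12399)) = -⅖ + (72*(-1 + 144)/78 + 12399) = -⅖ + (72*(1/78)*143 + 12399) = -⅖ + (132 + 12399) = -⅖ + 12531 = 62653/5 ≈ 12531.)
(37128 + 14311)/(Z + w) = (37128 + 14311)/(-8704 + 62653/5) = 51439/(19133/5) = 51439*(5/19133) = 257195/19133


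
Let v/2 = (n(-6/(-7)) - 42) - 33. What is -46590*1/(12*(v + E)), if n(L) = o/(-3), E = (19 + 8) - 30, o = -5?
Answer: 23295/898 ≈ 25.941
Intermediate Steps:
E = -3 (E = 27 - 30 = -3)
n(L) = 5/3 (n(L) = -5/(-3) = -5*(-⅓) = 5/3)
v = -440/3 (v = 2*((5/3 - 42) - 33) = 2*(-121/3 - 33) = 2*(-220/3) = -440/3 ≈ -146.67)
-46590*1/(12*(v + E)) = -46590*1/(12*(-440/3 - 3)) = -46590/((-449/3*12)) = -46590/(-1796) = -46590*(-1/1796) = 23295/898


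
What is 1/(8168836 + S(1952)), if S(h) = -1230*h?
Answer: 1/5767876 ≈ 1.7337e-7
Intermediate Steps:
1/(8168836 + S(1952)) = 1/(8168836 - 1230*1952) = 1/(8168836 - 2400960) = 1/5767876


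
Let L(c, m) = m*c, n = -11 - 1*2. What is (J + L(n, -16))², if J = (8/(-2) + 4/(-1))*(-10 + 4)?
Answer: 65536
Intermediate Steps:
n = -13 (n = -11 - 2 = -13)
L(c, m) = c*m
J = 48 (J = (8*(-½) + 4*(-1))*(-6) = (-4 - 4)*(-6) = -8*(-6) = 48)
(J + L(n, -16))² = (48 - 13*(-16))² = (48 + 208)² = 256² = 65536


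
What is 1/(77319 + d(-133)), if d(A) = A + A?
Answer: 1/77053 ≈ 1.2978e-5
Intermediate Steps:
d(A) = 2*A
1/(77319 + d(-133)) = 1/(77319 + 2*(-133)) = 1/(77319 - 266) = 1/77053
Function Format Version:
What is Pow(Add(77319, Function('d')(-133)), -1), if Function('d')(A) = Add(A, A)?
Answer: Rational(1, 77053) ≈ 1.2978e-5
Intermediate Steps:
Function('d')(A) = Mul(2, A)
Pow(Add(77319, Function('d')(-133)), -1) = Pow(Add(77319, Mul(2, -133)), -1) = Pow(Add(77319, -266), -1) = Pow(77053, -1) = Rational(1, 77053)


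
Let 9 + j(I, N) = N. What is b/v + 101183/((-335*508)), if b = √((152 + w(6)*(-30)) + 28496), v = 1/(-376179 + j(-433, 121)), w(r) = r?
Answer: -101183/170180 - 752134*√7117 ≈ -6.3452e+7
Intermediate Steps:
j(I, N) = -9 + N
v = -1/376067 (v = 1/(-376179 + (-9 + 121)) = 1/(-376179 + 112) = 1/(-376067) = -1/376067 ≈ -2.6591e-6)
b = 2*√7117 (b = √((152 + 6*(-30)) + 28496) = √((152 - 180) + 28496) = √(-28 + 28496) = √28468 = 2*√7117 ≈ 168.72)
b/v + 101183/((-335*508)) = (2*√7117)/(-1/376067) + 101183/((-335*508)) = (2*√7117)*(-376067) + 101183/(-170180) = -752134*√7117 + 101183*(-1/170180) = -752134*√7117 - 101183/170180 = -101183/170180 - 752134*√7117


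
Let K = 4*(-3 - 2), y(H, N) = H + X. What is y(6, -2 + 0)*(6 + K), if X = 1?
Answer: -98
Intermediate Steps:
y(H, N) = 1 + H (y(H, N) = H + 1 = 1 + H)
K = -20 (K = 4*(-5) = -20)
y(6, -2 + 0)*(6 + K) = (1 + 6)*(6 - 20) = 7*(-14) = -98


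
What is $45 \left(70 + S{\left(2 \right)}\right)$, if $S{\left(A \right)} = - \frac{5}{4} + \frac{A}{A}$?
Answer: $\frac{12555}{4} \approx 3138.8$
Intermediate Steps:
$S{\left(A \right)} = - \frac{1}{4}$ ($S{\left(A \right)} = \left(-5\right) \frac{1}{4} + 1 = - \frac{5}{4} + 1 = - \frac{1}{4}$)
$45 \left(70 + S{\left(2 \right)}\right) = 45 \left(70 - \frac{1}{4}\right) = 45 \cdot \frac{279}{4} = \frac{12555}{4}$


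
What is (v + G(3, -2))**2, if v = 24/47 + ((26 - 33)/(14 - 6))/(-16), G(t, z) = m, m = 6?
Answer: 1560013009/36192256 ≈ 43.104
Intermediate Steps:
G(t, z) = 6
v = 3401/6016 (v = 24*(1/47) - 7/8*(-1/16) = 24/47 - 7*1/8*(-1/16) = 24/47 - 7/8*(-1/16) = 24/47 + 7/128 = 3401/6016 ≈ 0.56533)
(v + G(3, -2))**2 = (3401/6016 + 6)**2 = (39497/6016)**2 = 1560013009/36192256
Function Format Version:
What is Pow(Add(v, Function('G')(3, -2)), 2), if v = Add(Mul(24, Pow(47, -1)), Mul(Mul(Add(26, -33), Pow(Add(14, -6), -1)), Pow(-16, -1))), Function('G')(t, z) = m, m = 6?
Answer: Rational(1560013009, 36192256) ≈ 43.104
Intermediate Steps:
Function('G')(t, z) = 6
v = Rational(3401, 6016) (v = Add(Mul(24, Rational(1, 47)), Mul(Mul(-7, Pow(8, -1)), Rational(-1, 16))) = Add(Rational(24, 47), Mul(Mul(-7, Rational(1, 8)), Rational(-1, 16))) = Add(Rational(24, 47), Mul(Rational(-7, 8), Rational(-1, 16))) = Add(Rational(24, 47), Rational(7, 128)) = Rational(3401, 6016) ≈ 0.56533)
Pow(Add(v, Function('G')(3, -2)), 2) = Pow(Add(Rational(3401, 6016), 6), 2) = Pow(Rational(39497, 6016), 2) = Rational(1560013009, 36192256)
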